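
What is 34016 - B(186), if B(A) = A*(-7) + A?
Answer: 35132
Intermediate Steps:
B(A) = -6*A (B(A) = -7*A + A = -6*A)
34016 - B(186) = 34016 - (-6)*186 = 34016 - 1*(-1116) = 34016 + 1116 = 35132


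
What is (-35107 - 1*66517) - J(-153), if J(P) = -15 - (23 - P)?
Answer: -101433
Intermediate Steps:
J(P) = -38 + P (J(P) = -15 + (-23 + P) = -38 + P)
(-35107 - 1*66517) - J(-153) = (-35107 - 1*66517) - (-38 - 153) = (-35107 - 66517) - 1*(-191) = -101624 + 191 = -101433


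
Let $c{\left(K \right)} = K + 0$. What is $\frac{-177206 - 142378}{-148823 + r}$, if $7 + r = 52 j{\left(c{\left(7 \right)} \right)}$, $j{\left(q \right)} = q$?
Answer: $\frac{159792}{74233} \approx 2.1526$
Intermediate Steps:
$c{\left(K \right)} = K$
$r = 357$ ($r = -7 + 52 \cdot 7 = -7 + 364 = 357$)
$\frac{-177206 - 142378}{-148823 + r} = \frac{-177206 - 142378}{-148823 + 357} = - \frac{319584}{-148466} = \left(-319584\right) \left(- \frac{1}{148466}\right) = \frac{159792}{74233}$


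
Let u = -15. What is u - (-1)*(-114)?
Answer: -129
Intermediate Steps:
u - (-1)*(-114) = -15 - (-1)*(-114) = -15 - 1*114 = -15 - 114 = -129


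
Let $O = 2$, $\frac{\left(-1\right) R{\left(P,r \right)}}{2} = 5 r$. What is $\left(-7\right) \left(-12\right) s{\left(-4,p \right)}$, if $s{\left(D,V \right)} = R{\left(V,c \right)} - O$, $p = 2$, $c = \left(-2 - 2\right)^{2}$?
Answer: $-13608$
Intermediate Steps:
$c = 16$ ($c = \left(-4\right)^{2} = 16$)
$R{\left(P,r \right)} = - 10 r$ ($R{\left(P,r \right)} = - 2 \cdot 5 r = - 10 r$)
$s{\left(D,V \right)} = -162$ ($s{\left(D,V \right)} = \left(-10\right) 16 - 2 = -160 - 2 = -162$)
$\left(-7\right) \left(-12\right) s{\left(-4,p \right)} = \left(-7\right) \left(-12\right) \left(-162\right) = 84 \left(-162\right) = -13608$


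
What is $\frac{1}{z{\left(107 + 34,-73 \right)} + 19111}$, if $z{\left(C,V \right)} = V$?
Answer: $\frac{1}{19038} \approx 5.2527 \cdot 10^{-5}$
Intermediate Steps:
$\frac{1}{z{\left(107 + 34,-73 \right)} + 19111} = \frac{1}{-73 + 19111} = \frac{1}{19038}$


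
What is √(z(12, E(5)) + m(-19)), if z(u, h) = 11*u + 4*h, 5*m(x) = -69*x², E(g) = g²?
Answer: I*√118745/5 ≈ 68.919*I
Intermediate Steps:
m(x) = -69*x²/5 (m(x) = (-69*x²)/5 = -69*x²/5)
z(u, h) = 4*h + 11*u
√(z(12, E(5)) + m(-19)) = √((4*5² + 11*12) - 69/5*(-19)²) = √((4*25 + 132) - 69/5*361) = √((100 + 132) - 24909/5) = √(232 - 24909/5) = √(-23749/5) = I*√118745/5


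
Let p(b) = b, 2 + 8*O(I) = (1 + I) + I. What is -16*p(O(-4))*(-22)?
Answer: -396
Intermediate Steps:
O(I) = -1/8 + I/4 (O(I) = -1/4 + ((1 + I) + I)/8 = -1/4 + (1 + 2*I)/8 = -1/4 + (1/8 + I/4) = -1/8 + I/4)
-16*p(O(-4))*(-22) = -16*(-1/8 + (1/4)*(-4))*(-22) = -16*(-1/8 - 1)*(-22) = -16*(-9/8)*(-22) = 18*(-22) = -396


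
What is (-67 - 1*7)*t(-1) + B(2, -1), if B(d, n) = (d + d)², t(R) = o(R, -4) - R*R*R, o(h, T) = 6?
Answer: -502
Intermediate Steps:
t(R) = 6 - R³ (t(R) = 6 - R*R*R = 6 - R²*R = 6 - R³)
B(d, n) = 4*d² (B(d, n) = (2*d)² = 4*d²)
(-67 - 1*7)*t(-1) + B(2, -1) = (-67 - 1*7)*(6 - 1*(-1)³) + 4*2² = (-67 - 7)*(6 - 1*(-1)) + 4*4 = -74*(6 + 1) + 16 = -74*7 + 16 = -518 + 16 = -502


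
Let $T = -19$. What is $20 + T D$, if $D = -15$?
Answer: $305$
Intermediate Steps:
$20 + T D = 20 - -285 = 20 + 285 = 305$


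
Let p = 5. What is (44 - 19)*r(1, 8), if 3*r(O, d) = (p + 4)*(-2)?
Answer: -150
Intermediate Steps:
r(O, d) = -6 (r(O, d) = ((5 + 4)*(-2))/3 = (9*(-2))/3 = (1/3)*(-18) = -6)
(44 - 19)*r(1, 8) = (44 - 19)*(-6) = 25*(-6) = -150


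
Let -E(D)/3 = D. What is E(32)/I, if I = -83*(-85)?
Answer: -96/7055 ≈ -0.013607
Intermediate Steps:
I = 7055
E(D) = -3*D
E(32)/I = -3*32/7055 = -96*1/7055 = -96/7055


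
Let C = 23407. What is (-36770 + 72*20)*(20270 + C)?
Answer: -1543108410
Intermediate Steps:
(-36770 + 72*20)*(20270 + C) = (-36770 + 72*20)*(20270 + 23407) = (-36770 + 1440)*43677 = -35330*43677 = -1543108410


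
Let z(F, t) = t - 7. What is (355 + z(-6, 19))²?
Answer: 134689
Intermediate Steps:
z(F, t) = -7 + t
(355 + z(-6, 19))² = (355 + (-7 + 19))² = (355 + 12)² = 367² = 134689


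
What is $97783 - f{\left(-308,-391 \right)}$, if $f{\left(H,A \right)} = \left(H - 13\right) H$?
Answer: $-1085$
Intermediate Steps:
$f{\left(H,A \right)} = H \left(-13 + H\right)$ ($f{\left(H,A \right)} = \left(-13 + H\right) H = H \left(-13 + H\right)$)
$97783 - f{\left(-308,-391 \right)} = 97783 - - 308 \left(-13 - 308\right) = 97783 - \left(-308\right) \left(-321\right) = 97783 - 98868 = -1085$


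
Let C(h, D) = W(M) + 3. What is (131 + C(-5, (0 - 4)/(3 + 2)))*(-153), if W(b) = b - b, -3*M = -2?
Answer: -20502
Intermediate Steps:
M = ⅔ (M = -⅓*(-2) = ⅔ ≈ 0.66667)
W(b) = 0
C(h, D) = 3 (C(h, D) = 0 + 3 = 3)
(131 + C(-5, (0 - 4)/(3 + 2)))*(-153) = (131 + 3)*(-153) = 134*(-153) = -20502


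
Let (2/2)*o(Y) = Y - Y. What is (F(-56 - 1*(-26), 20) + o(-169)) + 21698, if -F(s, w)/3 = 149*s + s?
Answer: 35198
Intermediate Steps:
F(s, w) = -450*s (F(s, w) = -3*(149*s + s) = -450*s)
o(Y) = 0 (o(Y) = Y - Y = 0)
(F(-56 - 1*(-26), 20) + o(-169)) + 21698 = (-450*(-56 - 1*(-26)) + 0) + 21698 = (-450*(-56 + 26) + 0) + 21698 = (-450*(-30) + 0) + 21698 = (13500 + 0) + 21698 = 13500 + 21698 = 35198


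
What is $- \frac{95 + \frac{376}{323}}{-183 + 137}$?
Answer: $\frac{31061}{14858} \approx 2.0905$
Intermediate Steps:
$- \frac{95 + \frac{376}{323}}{-183 + 137} = - \frac{95 + 376 \cdot \frac{1}{323}}{-46} = - \frac{\left(95 + \frac{376}{323}\right) \left(-1\right)}{46} = - \frac{31061 \left(-1\right)}{323 \cdot 46} = \left(-1\right) \left(- \frac{31061}{14858}\right) = \frac{31061}{14858}$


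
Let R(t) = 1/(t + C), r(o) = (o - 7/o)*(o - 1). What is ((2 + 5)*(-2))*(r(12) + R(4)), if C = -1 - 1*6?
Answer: -3507/2 ≈ -1753.5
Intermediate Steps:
C = -7 (C = -1 - 6 = -7)
r(o) = (-1 + o)*(o - 7/o) (r(o) = (o - 7/o)*(-1 + o) = (-1 + o)*(o - 7/o))
R(t) = 1/(-7 + t) (R(t) = 1/(t - 7) = 1/(-7 + t))
((2 + 5)*(-2))*(r(12) + R(4)) = ((2 + 5)*(-2))*((-7 + 12² - 1*12 + 7/12) + 1/(-7 + 4)) = (7*(-2))*((-7 + 144 - 12 + 7*(1/12)) + 1/(-3)) = -14*((-7 + 144 - 12 + 7/12) - ⅓) = -14*(1507/12 - ⅓) = -14*501/4 = -3507/2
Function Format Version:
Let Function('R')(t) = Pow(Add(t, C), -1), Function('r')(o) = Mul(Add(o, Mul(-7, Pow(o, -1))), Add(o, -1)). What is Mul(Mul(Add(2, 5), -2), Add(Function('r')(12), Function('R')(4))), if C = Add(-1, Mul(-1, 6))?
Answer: Rational(-3507, 2) ≈ -1753.5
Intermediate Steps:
C = -7 (C = Add(-1, -6) = -7)
Function('r')(o) = Mul(Add(-1, o), Add(o, Mul(-7, Pow(o, -1)))) (Function('r')(o) = Mul(Add(o, Mul(-7, Pow(o, -1))), Add(-1, o)) = Mul(Add(-1, o), Add(o, Mul(-7, Pow(o, -1)))))
Function('R')(t) = Pow(Add(-7, t), -1) (Function('R')(t) = Pow(Add(t, -7), -1) = Pow(Add(-7, t), -1))
Mul(Mul(Add(2, 5), -2), Add(Function('r')(12), Function('R')(4))) = Mul(Mul(Add(2, 5), -2), Add(Add(-7, Pow(12, 2), Mul(-1, 12), Mul(7, Pow(12, -1))), Pow(Add(-7, 4), -1))) = Mul(Mul(7, -2), Add(Add(-7, 144, -12, Mul(7, Rational(1, 12))), Pow(-3, -1))) = Mul(-14, Add(Add(-7, 144, -12, Rational(7, 12)), Rational(-1, 3))) = Mul(-14, Add(Rational(1507, 12), Rational(-1, 3))) = Mul(-14, Rational(501, 4)) = Rational(-3507, 2)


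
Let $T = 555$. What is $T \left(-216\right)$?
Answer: $-119880$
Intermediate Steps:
$T \left(-216\right) = 555 \left(-216\right) = -119880$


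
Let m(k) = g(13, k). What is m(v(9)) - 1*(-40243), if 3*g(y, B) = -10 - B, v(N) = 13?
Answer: 120706/3 ≈ 40235.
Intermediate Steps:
g(y, B) = -10/3 - B/3 (g(y, B) = (-10 - B)/3 = -10/3 - B/3)
m(k) = -10/3 - k/3
m(v(9)) - 1*(-40243) = (-10/3 - 1/3*13) - 1*(-40243) = (-10/3 - 13/3) + 40243 = -23/3 + 40243 = 120706/3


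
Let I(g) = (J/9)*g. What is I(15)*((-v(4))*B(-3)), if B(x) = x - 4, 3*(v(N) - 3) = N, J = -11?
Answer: -5005/9 ≈ -556.11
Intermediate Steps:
v(N) = 3 + N/3
B(x) = -4 + x
I(g) = -11*g/9 (I(g) = (-11/9)*g = (-11*⅑)*g = -11*g/9)
I(15)*((-v(4))*B(-3)) = (-11/9*15)*((-(3 + (⅓)*4))*(-4 - 3)) = -55*(-(3 + 4/3))*(-7)/3 = -55*(-1*13/3)*(-7)/3 = -(-715)*(-7)/9 = -55/3*91/3 = -5005/9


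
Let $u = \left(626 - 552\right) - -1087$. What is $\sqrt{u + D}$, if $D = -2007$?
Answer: $3 i \sqrt{94} \approx 29.086 i$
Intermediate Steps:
$u = 1161$ ($u = 74 + 1087 = 1161$)
$\sqrt{u + D} = \sqrt{1161 - 2007} = \sqrt{-846} = 3 i \sqrt{94}$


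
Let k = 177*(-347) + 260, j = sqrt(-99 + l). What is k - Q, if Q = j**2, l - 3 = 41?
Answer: -61104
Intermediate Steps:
l = 44 (l = 3 + 41 = 44)
j = I*sqrt(55) (j = sqrt(-99 + 44) = sqrt(-55) = I*sqrt(55) ≈ 7.4162*I)
k = -61159 (k = -61419 + 260 = -61159)
Q = -55 (Q = (I*sqrt(55))**2 = -55)
k - Q = -61159 - 1*(-55) = -61159 + 55 = -61104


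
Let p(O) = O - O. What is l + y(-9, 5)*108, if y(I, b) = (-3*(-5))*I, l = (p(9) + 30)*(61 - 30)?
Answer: -13650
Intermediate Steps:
p(O) = 0
l = 930 (l = (0 + 30)*(61 - 30) = 30*31 = 930)
y(I, b) = 15*I
l + y(-9, 5)*108 = 930 + (15*(-9))*108 = 930 - 135*108 = 930 - 14580 = -13650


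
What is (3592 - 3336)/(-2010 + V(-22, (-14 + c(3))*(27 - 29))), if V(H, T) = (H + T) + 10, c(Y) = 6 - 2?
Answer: -128/1001 ≈ -0.12787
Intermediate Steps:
c(Y) = 4
V(H, T) = 10 + H + T
(3592 - 3336)/(-2010 + V(-22, (-14 + c(3))*(27 - 29))) = (3592 - 3336)/(-2010 + (10 - 22 + (-14 + 4)*(27 - 29))) = 256/(-2010 + (10 - 22 - 10*(-2))) = 256/(-2010 + (10 - 22 + 20)) = 256/(-2010 + 8) = 256/(-2002) = 256*(-1/2002) = -128/1001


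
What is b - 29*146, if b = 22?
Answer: -4212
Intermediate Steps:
b - 29*146 = 22 - 29*146 = 22 - 4234 = -4212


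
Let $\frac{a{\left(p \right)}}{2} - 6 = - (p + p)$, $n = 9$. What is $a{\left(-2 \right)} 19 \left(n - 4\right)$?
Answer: $1900$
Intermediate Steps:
$a{\left(p \right)} = 12 - 4 p$ ($a{\left(p \right)} = 12 + 2 \left(- (p + p)\right) = 12 + 2 \left(- 2 p\right) = 12 - 4 p$)
$a{\left(-2 \right)} 19 \left(n - 4\right) = \left(12 - -8\right) 19 \left(9 - 4\right) = \left(12 + 8\right) 19 \left(9 - 4\right) = 20 \cdot 19 \cdot 5 = 380 \cdot 5 = 1900$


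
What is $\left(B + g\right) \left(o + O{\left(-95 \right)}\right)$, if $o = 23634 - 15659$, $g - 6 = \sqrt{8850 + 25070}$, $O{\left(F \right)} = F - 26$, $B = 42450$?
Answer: $333449424 + 62832 \sqrt{530} \approx 3.349 \cdot 10^{8}$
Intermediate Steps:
$O{\left(F \right)} = -26 + F$
$g = 6 + 8 \sqrt{530}$ ($g = 6 + \sqrt{8850 + 25070} = 6 + \sqrt{33920} = 6 + 8 \sqrt{530} \approx 190.17$)
$o = 7975$
$\left(B + g\right) \left(o + O{\left(-95 \right)}\right) = \left(42450 + \left(6 + 8 \sqrt{530}\right)\right) \left(7975 - 121\right) = \left(42456 + 8 \sqrt{530}\right) \left(7975 - 121\right) = \left(42456 + 8 \sqrt{530}\right) 7854 = 333449424 + 62832 \sqrt{530}$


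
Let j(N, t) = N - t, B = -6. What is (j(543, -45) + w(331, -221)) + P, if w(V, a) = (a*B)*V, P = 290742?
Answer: 730236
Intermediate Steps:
w(V, a) = -6*V*a (w(V, a) = (a*(-6))*V = (-6*a)*V = -6*V*a)
(j(543, -45) + w(331, -221)) + P = ((543 - 1*(-45)) - 6*331*(-221)) + 290742 = ((543 + 45) + 438906) + 290742 = (588 + 438906) + 290742 = 439494 + 290742 = 730236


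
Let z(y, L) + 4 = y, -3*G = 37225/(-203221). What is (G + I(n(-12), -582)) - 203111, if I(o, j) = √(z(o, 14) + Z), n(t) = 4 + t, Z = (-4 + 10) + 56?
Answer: -123829224368/609663 + 5*√2 ≈ -2.0310e+5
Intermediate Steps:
G = 37225/609663 (G = -37225/(3*(-203221)) = -37225*(-1)/(3*203221) = -⅓*(-37225/203221) = 37225/609663 ≈ 0.061058)
Z = 62 (Z = 6 + 56 = 62)
z(y, L) = -4 + y
I(o, j) = √(58 + o) (I(o, j) = √((-4 + o) + 62) = √(58 + o))
(G + I(n(-12), -582)) - 203111 = (37225/609663 + √(58 + (4 - 12))) - 203111 = (37225/609663 + √(58 - 8)) - 203111 = (37225/609663 + √50) - 203111 = (37225/609663 + 5*√2) - 203111 = -123829224368/609663 + 5*√2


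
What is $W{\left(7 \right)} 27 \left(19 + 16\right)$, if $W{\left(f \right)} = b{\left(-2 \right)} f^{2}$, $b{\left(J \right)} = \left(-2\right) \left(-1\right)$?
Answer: $92610$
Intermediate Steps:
$b{\left(J \right)} = 2$
$W{\left(f \right)} = 2 f^{2}$
$W{\left(7 \right)} 27 \left(19 + 16\right) = 2 \cdot 7^{2} \cdot 27 \left(19 + 16\right) = 2 \cdot 49 \cdot 27 \cdot 35 = 98 \cdot 27 \cdot 35 = 2646 \cdot 35 = 92610$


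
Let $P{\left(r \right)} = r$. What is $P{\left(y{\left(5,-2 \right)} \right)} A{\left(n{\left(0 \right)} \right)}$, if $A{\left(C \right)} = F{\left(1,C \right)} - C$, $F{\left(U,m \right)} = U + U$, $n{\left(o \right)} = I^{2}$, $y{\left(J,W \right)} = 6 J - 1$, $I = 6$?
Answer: $-986$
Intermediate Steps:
$y{\left(J,W \right)} = -1 + 6 J$
$n{\left(o \right)} = 36$ ($n{\left(o \right)} = 6^{2} = 36$)
$F{\left(U,m \right)} = 2 U$
$A{\left(C \right)} = 2 - C$ ($A{\left(C \right)} = 2 \cdot 1 - C = 2 - C$)
$P{\left(y{\left(5,-2 \right)} \right)} A{\left(n{\left(0 \right)} \right)} = \left(-1 + 6 \cdot 5\right) \left(2 - 36\right) = \left(-1 + 30\right) \left(2 - 36\right) = 29 \left(-34\right) = -986$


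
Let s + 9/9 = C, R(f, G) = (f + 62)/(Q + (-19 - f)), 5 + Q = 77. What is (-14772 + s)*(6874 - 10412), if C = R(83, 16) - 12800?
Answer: 292711123/3 ≈ 9.7570e+7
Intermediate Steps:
Q = 72 (Q = -5 + 77 = 72)
R(f, G) = (62 + f)/(53 - f) (R(f, G) = (f + 62)/(72 + (-19 - f)) = (62 + f)/(53 - f))
C = -76829/6 (C = (-62 - 1*83)/(-53 + 83) - 12800 = (-62 - 83)/30 - 12800 = (1/30)*(-145) - 12800 = -29/6 - 12800 = -76829/6 ≈ -12805.)
s = -76835/6 (s = -1 - 76829/6 = -76835/6 ≈ -12806.)
(-14772 + s)*(6874 - 10412) = (-14772 - 76835/6)*(6874 - 10412) = -165467/6*(-3538) = 292711123/3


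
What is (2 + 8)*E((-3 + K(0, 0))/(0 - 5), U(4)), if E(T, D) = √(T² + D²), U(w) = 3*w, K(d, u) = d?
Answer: 6*√401 ≈ 120.15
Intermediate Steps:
E(T, D) = √(D² + T²)
(2 + 8)*E((-3 + K(0, 0))/(0 - 5), U(4)) = (2 + 8)*√((3*4)² + ((-3 + 0)/(0 - 5))²) = 10*√(12² + (-3/(-5))²) = 10*√(144 + (-3*(-⅕))²) = 10*√(144 + (⅗)²) = 10*√(144 + 9/25) = 10*√(3609/25) = 10*(3*√401/5) = 6*√401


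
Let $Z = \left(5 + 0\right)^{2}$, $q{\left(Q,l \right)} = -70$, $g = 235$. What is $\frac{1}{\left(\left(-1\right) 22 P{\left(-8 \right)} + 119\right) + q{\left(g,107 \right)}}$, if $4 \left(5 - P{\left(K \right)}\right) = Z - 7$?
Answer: $\frac{1}{38} \approx 0.026316$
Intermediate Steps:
$Z = 25$ ($Z = 5^{2} = 25$)
$P{\left(K \right)} = \frac{1}{2}$ ($P{\left(K \right)} = 5 - \frac{25 - 7}{4} = 5 - \frac{9}{2} = \frac{1}{2}$)
$\frac{1}{\left(\left(-1\right) 22 P{\left(-8 \right)} + 119\right) + q{\left(g,107 \right)}} = \frac{1}{\left(\left(-1\right) 22 \cdot \frac{1}{2} + 119\right) - 70} = \frac{1}{\left(\left(-22\right) \frac{1}{2} + 119\right) - 70} = \frac{1}{\left(-11 + 119\right) - 70} = \frac{1}{108 - 70} = \frac{1}{38}$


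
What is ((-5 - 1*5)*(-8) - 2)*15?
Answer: 1170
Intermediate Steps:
((-5 - 1*5)*(-8) - 2)*15 = ((-5 - 5)*(-8) - 2)*15 = (-10*(-8) - 2)*15 = (80 - 2)*15 = 78*15 = 1170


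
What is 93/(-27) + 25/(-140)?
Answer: -913/252 ≈ -3.6230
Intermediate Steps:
93/(-27) + 25/(-140) = 93*(-1/27) + 25*(-1/140) = -31/9 - 5/28 = -913/252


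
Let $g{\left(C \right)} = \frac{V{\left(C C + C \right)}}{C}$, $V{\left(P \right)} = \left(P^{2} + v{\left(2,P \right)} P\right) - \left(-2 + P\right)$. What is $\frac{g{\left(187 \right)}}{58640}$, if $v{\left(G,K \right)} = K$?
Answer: $\frac{1235926759}{5482840} \approx 225.42$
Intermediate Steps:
$V{\left(P \right)} = 2 - P + 2 P^{2}$ ($V{\left(P \right)} = \left(P^{2} + P P\right) - \left(-2 + P\right) = \left(P^{2} + P^{2}\right) - \left(-2 + P\right) = 2 P^{2} - \left(-2 + P\right) = 2 - P + 2 P^{2}$)
$g{\left(C \right)} = \frac{2 - C - C^{2} + 2 \left(C + C^{2}\right)^{2}}{C}$ ($g{\left(C \right)} = \frac{2 - \left(C C + C\right) + 2 \left(C C + C\right)^{2}}{C} = \frac{2 - \left(C^{2} + C\right) + 2 \left(C^{2} + C\right)^{2}}{C} = \frac{2 - \left(C + C^{2}\right) + 2 \left(C + C^{2}\right)^{2}}{C} = \frac{2 - C - C^{2} + 2 \left(C + C^{2}\right)^{2}}{C}$)
$\frac{g{\left(187 \right)}}{58640} = \frac{-1 - 187 + \frac{2}{187} + 2 \cdot 187 \left(1 + 187\right)^{2}}{58640} = \left(-1 - 187 + 2 \cdot \frac{1}{187} + 2 \cdot 187 \cdot 188^{2}\right) \frac{1}{58640} = \left(-1 - 187 + \frac{2}{187} + 2 \cdot 187 \cdot 35344\right) \frac{1}{58640} = \left(-1 - 187 + \frac{2}{187} + 13218656\right) \frac{1}{58640} = \frac{2471853518}{187} \cdot \frac{1}{58640} = \frac{1235926759}{5482840}$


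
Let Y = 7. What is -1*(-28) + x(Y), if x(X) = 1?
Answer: 29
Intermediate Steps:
-1*(-28) + x(Y) = -1*(-28) + 1 = 28 + 1 = 29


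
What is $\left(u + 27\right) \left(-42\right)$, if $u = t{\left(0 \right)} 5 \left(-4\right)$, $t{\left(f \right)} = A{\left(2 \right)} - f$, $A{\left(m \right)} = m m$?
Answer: $2226$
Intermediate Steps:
$A{\left(m \right)} = m^{2}$
$t{\left(f \right)} = 4 - f$ ($t{\left(f \right)} = 2^{2} - f = 4 - f$)
$u = -80$ ($u = \left(4 - 0\right) 5 \left(-4\right) = \left(4 + 0\right) 5 \left(-4\right) = 4 \cdot 5 \left(-4\right) = 20 \left(-4\right) = -80$)
$\left(u + 27\right) \left(-42\right) = \left(-80 + 27\right) \left(-42\right) = \left(-53\right) \left(-42\right) = 2226$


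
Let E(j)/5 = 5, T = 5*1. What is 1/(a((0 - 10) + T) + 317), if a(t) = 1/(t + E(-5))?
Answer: 20/6341 ≈ 0.0031541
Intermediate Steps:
T = 5
E(j) = 25 (E(j) = 5*5 = 25)
a(t) = 1/(25 + t) (a(t) = 1/(t + 25) = 1/(25 + t))
1/(a((0 - 10) + T) + 317) = 1/(1/(25 + ((0 - 10) + 5)) + 317) = 1/(1/(25 + (-10 + 5)) + 317) = 1/(1/(25 - 5) + 317) = 1/(1/20 + 317) = 1/(6341/20) = 20/6341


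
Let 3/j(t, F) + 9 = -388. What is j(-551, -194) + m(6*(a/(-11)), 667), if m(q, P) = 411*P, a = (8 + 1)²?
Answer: 108832386/397 ≈ 2.7414e+5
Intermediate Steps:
j(t, F) = -3/397 (j(t, F) = 3/(-9 - 388) = 3/(-397) = 3*(-1/397) = -3/397)
a = 81 (a = 9² = 81)
j(-551, -194) + m(6*(a/(-11)), 667) = -3/397 + 411*667 = -3/397 + 274137 = 108832386/397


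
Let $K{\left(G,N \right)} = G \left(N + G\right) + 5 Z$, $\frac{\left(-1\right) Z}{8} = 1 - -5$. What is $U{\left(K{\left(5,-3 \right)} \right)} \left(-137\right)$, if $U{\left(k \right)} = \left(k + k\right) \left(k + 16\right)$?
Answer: $-13486280$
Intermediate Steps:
$Z = -48$ ($Z = - 8 \left(1 - -5\right) = - 8 \left(1 + 5\right) = \left(-8\right) 6 = -48$)
$K{\left(G,N \right)} = -240 + G \left(G + N\right)$ ($K{\left(G,N \right)} = G \left(N + G\right) + 5 \left(-48\right) = G \left(G + N\right) - 240 = -240 + G \left(G + N\right)$)
$U{\left(k \right)} = 2 k \left(16 + k\right)$
$U{\left(K{\left(5,-3 \right)} \right)} \left(-137\right) = 2 \left(-240 + 5^{2} + 5 \left(-3\right)\right) \left(16 + \left(-240 + 5^{2} + 5 \left(-3\right)\right)\right) \left(-137\right) = 2 \left(-240 + 25 - 15\right) \left(16 - 230\right) \left(-137\right) = 2 \left(-230\right) \left(16 - 230\right) \left(-137\right) = 2 \left(-230\right) \left(-214\right) \left(-137\right) = 98440 \left(-137\right) = -13486280$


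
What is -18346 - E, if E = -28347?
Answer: 10001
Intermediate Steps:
-18346 - E = -18346 - 1*(-28347) = -18346 + 28347 = 10001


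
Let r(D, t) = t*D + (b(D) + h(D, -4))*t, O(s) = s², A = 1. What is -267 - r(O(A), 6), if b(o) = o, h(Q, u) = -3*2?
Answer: -243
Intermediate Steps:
h(Q, u) = -6
r(D, t) = D*t + t*(-6 + D) (r(D, t) = t*D + (D - 6)*t = D*t + (-6 + D)*t = D*t + t*(-6 + D))
-267 - r(O(A), 6) = -267 - 2*6*(-3 + 1²) = -267 - 2*6*(-3 + 1) = -267 - 2*6*(-2) = -267 - 1*(-24) = -267 + 24 = -243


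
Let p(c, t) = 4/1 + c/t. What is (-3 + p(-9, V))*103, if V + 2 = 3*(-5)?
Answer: 2678/17 ≈ 157.53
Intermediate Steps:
V = -17 (V = -2 + 3*(-5) = -2 - 15 = -17)
p(c, t) = 4 + c/t (p(c, t) = 4*1 + c/t = 4 + c/t)
(-3 + p(-9, V))*103 = (-3 + (4 - 9/(-17)))*103 = (-3 + (4 - 9*(-1/17)))*103 = (-3 + (4 + 9/17))*103 = (-3 + 77/17)*103 = (26/17)*103 = 2678/17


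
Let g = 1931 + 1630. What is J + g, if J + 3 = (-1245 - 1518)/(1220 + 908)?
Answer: 7568661/2128 ≈ 3556.7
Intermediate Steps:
g = 3561
J = -9147/2128 (J = -3 + (-1245 - 1518)/(1220 + 908) = -3 - 2763/2128 = -9147/2128 ≈ -4.2984)
J + g = -9147/2128 + 3561 = 7568661/2128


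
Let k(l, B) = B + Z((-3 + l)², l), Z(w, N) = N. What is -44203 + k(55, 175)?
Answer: -43973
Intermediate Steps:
k(l, B) = B + l
-44203 + k(55, 175) = -44203 + (175 + 55) = -44203 + 230 = -43973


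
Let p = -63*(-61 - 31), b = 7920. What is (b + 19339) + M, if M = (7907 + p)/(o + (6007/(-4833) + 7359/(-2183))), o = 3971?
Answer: 16068381008216/589395971 ≈ 27262.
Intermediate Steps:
p = 5796 (p = -63*(-92) = 5796)
M = 2036234727/589395971 (M = (7907 + 5796)/(3971 + (6007/(-4833) + 7359/(-2183))) = 13703/(3971 + (6007*(-1/4833) + 7359*(-1/2183))) = 13703/(3971 + (-6007/4833 - 7359/2183)) = 13703/(3971 - 48679328/10550439) = 13703/(41847113941/10550439) = 13703*(10550439/41847113941) = 2036234727/589395971 ≈ 3.4548)
(b + 19339) + M = (7920 + 19339) + 2036234727/589395971 = 27259 + 2036234727/589395971 = 16068381008216/589395971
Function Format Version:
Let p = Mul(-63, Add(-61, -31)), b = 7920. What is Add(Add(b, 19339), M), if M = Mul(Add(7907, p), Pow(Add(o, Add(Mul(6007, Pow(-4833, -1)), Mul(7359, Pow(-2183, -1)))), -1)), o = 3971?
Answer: Rational(16068381008216, 589395971) ≈ 27262.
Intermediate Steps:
p = 5796 (p = Mul(-63, -92) = 5796)
M = Rational(2036234727, 589395971) (M = Mul(Add(7907, 5796), Pow(Add(3971, Add(Mul(6007, Pow(-4833, -1)), Mul(7359, Pow(-2183, -1)))), -1)) = Mul(13703, Pow(Add(3971, Add(Mul(6007, Rational(-1, 4833)), Mul(7359, Rational(-1, 2183)))), -1)) = Mul(13703, Pow(Add(3971, Add(Rational(-6007, 4833), Rational(-7359, 2183))), -1)) = Mul(13703, Pow(Add(3971, Rational(-48679328, 10550439)), -1)) = Mul(13703, Pow(Rational(41847113941, 10550439), -1)) = Mul(13703, Rational(10550439, 41847113941)) = Rational(2036234727, 589395971) ≈ 3.4548)
Add(Add(b, 19339), M) = Add(Add(7920, 19339), Rational(2036234727, 589395971)) = Add(27259, Rational(2036234727, 589395971)) = Rational(16068381008216, 589395971)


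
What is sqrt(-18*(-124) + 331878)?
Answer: sqrt(334110) ≈ 578.02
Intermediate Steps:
sqrt(-18*(-124) + 331878) = sqrt(2232 + 331878) = sqrt(334110)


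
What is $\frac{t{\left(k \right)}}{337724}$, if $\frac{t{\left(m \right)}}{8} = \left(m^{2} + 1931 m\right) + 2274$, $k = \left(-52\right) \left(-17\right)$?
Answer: $\frac{4981468}{84431} \approx 59.0$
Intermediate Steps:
$k = 884$
$t{\left(m \right)} = 18192 + 8 m^{2} + 15448 m$ ($t{\left(m \right)} = 8 \left(\left(m^{2} + 1931 m\right) + 2274\right) = 8 \left(2274 + m^{2} + 1931 m\right) = 18192 + 8 m^{2} + 15448 m$)
$\frac{t{\left(k \right)}}{337724} = \frac{18192 + 8 \cdot 884^{2} + 15448 \cdot 884}{337724} = \left(18192 + 8 \cdot 781456 + 13656032\right) \frac{1}{337724} = \left(18192 + 6251648 + 13656032\right) \frac{1}{337724} = 19925872 \cdot \frac{1}{337724} = \frac{4981468}{84431}$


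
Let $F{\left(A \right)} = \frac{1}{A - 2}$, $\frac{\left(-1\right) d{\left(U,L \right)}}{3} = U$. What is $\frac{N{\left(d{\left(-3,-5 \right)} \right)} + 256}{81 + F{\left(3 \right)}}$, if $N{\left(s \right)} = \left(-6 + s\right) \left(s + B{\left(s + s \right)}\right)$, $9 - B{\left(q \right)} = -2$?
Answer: $\frac{158}{41} \approx 3.8537$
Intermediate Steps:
$d{\left(U,L \right)} = - 3 U$
$F{\left(A \right)} = \frac{1}{-2 + A}$
$B{\left(q \right)} = 11$ ($B{\left(q \right)} = 9 - -2 = 9 + 2 = 11$)
$N{\left(s \right)} = \left(-6 + s\right) \left(11 + s\right)$ ($N{\left(s \right)} = \left(-6 + s\right) \left(s + 11\right) = \left(-6 + s\right) \left(11 + s\right)$)
$\frac{N{\left(d{\left(-3,-5 \right)} \right)} + 256}{81 + F{\left(3 \right)}} = \frac{\left(-66 + \left(\left(-3\right) \left(-3\right)\right)^{2} + 5 \left(\left(-3\right) \left(-3\right)\right)\right) + 256}{81 + \frac{1}{-2 + 3}} = \frac{\left(-66 + 9^{2} + 5 \cdot 9\right) + 256}{81 + 1^{-1}} = \frac{\left(-66 + 81 + 45\right) + 256}{81 + 1} = \frac{60 + 256}{82} = 316 \cdot \frac{1}{82} = \frac{158}{41}$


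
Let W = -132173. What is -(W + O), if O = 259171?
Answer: -126998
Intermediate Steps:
-(W + O) = -(-132173 + 259171) = -1*126998 = -126998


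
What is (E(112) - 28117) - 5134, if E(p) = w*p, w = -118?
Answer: -46467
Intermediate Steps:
E(p) = -118*p
(E(112) - 28117) - 5134 = (-118*112 - 28117) - 5134 = (-13216 - 28117) - 5134 = -41333 - 5134 = -46467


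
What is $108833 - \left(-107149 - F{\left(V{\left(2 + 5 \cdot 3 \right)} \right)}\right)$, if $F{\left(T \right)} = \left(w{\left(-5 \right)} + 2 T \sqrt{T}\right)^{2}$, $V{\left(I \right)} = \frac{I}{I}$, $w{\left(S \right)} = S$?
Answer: $215991$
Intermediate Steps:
$V{\left(I \right)} = 1$
$F{\left(T \right)} = \left(-5 + 2 T^{\frac{3}{2}}\right)^{2}$ ($F{\left(T \right)} = \left(-5 + 2 T \sqrt{T}\right)^{2} = \left(-5 + 2 T^{\frac{3}{2}}\right)^{2}$)
$108833 - \left(-107149 - F{\left(V{\left(2 + 5 \cdot 3 \right)} \right)}\right) = 108833 - \left(-107149 - \left(-5 + 2 \cdot 1^{\frac{3}{2}}\right)^{2}\right) = 108833 - \left(-107149 - \left(-5 + 2 \cdot 1\right)^{2}\right) = 108833 - \left(-107149 - \left(-5 + 2\right)^{2}\right) = 108833 - \left(-107149 - \left(-3\right)^{2}\right) = 108833 - \left(-107149 - 9\right) = 108833 - -107158 = 108833 + 107158 = 215991$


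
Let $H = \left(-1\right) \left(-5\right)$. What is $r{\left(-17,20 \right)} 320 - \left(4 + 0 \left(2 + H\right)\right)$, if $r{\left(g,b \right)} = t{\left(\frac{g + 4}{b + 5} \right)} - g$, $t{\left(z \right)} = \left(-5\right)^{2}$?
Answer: $13436$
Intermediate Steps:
$t{\left(z \right)} = 25$
$H = 5$
$r{\left(g,b \right)} = 25 - g$
$r{\left(-17,20 \right)} 320 - \left(4 + 0 \left(2 + H\right)\right) = \left(25 - -17\right) 320 - \left(4 + 0 \left(2 + 5\right)\right) = \left(25 + 17\right) 320 + \left(0 \cdot 7 - 4\right) = 42 \cdot 320 + \left(0 - 4\right) = 13440 - 4 = 13436$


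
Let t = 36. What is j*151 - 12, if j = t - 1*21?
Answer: 2253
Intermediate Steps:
j = 15 (j = 36 - 1*21 = 36 - 21 = 15)
j*151 - 12 = 15*151 - 12 = 2265 - 12 = 2253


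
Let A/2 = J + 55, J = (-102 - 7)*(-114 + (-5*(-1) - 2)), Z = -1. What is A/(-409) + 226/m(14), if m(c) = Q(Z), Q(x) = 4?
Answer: -2399/818 ≈ -2.9328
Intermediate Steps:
m(c) = 4
J = 12099 (J = -109*(-114 + (5 - 2)) = -109*(-114 + 3) = -109*(-111) = 12099)
A = 24308 (A = 2*(12099 + 55) = 2*12154 = 24308)
A/(-409) + 226/m(14) = 24308/(-409) + 226/4 = 24308*(-1/409) + 226*(1/4) = -24308/409 + 113/2 = -2399/818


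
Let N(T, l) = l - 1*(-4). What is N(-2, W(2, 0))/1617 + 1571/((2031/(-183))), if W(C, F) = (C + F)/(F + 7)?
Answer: -361563593/2554321 ≈ -141.55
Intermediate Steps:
W(C, F) = (C + F)/(7 + F)
N(T, l) = 4 + l (N(T, l) = l + 4 = 4 + l)
N(-2, W(2, 0))/1617 + 1571/((2031/(-183))) = (4 + (2 + 0)/(7 + 0))/1617 + 1571/((2031/(-183))) = (4 + 2/7)*(1/1617) + 1571/((2031*(-1/183))) = (4 + (⅐)*2)*(1/1617) + 1571/(-677/61) = (4 + 2/7)*(1/1617) + 1571*(-61/677) = (30/7)*(1/1617) - 95831/677 = 10/3773 - 95831/677 = -361563593/2554321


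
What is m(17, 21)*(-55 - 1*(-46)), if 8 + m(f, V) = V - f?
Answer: 36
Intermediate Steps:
m(f, V) = -8 + V - f (m(f, V) = -8 + (V - f) = -8 + V - f)
m(17, 21)*(-55 - 1*(-46)) = (-8 + 21 - 1*17)*(-55 - 1*(-46)) = (-8 + 21 - 17)*(-55 + 46) = -4*(-9) = 36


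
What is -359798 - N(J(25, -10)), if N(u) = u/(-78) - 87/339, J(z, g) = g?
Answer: -1585629220/4407 ≈ -3.5980e+5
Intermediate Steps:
N(u) = -29/113 - u/78 (N(u) = u*(-1/78) - 87*1/339 = -u/78 - 29/113 = -29/113 - u/78)
-359798 - N(J(25, -10)) = -359798 - (-29/113 - 1/78*(-10)) = -359798 - (-29/113 + 5/39) = -359798 - 1*(-566/4407) = -359798 + 566/4407 = -1585629220/4407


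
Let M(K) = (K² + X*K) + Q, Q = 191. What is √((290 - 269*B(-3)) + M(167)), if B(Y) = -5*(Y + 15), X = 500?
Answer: √128010 ≈ 357.78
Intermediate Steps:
B(Y) = -75 - 5*Y (B(Y) = -5*(15 + Y) = -75 - 5*Y)
M(K) = 191 + K² + 500*K (M(K) = (K² + 500*K) + 191 = 191 + K² + 500*K)
√((290 - 269*B(-3)) + M(167)) = √((290 - 269*(-75 - 5*(-3))) + (191 + 167² + 500*167)) = √((290 - 269*(-75 + 15)) + (191 + 27889 + 83500)) = √((290 - 269*(-60)) + 111580) = √((290 + 16140) + 111580) = √(16430 + 111580) = √128010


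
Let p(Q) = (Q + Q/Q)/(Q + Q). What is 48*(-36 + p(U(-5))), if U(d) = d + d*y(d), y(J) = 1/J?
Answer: -1710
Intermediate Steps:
U(d) = 1 + d (U(d) = d + d/d = d + 1 = 1 + d)
p(Q) = (1 + Q)/(2*Q) (p(Q) = (Q + 1)/((2*Q)) = (1 + Q)*(1/(2*Q)) = (1 + Q)/(2*Q))
48*(-36 + p(U(-5))) = 48*(-36 + (1 + (1 - 5))/(2*(1 - 5))) = 48*(-36 + (½)*(1 - 4)/(-4)) = 48*(-36 + (½)*(-¼)*(-3)) = 48*(-36 + 3/8) = 48*(-285/8) = -1710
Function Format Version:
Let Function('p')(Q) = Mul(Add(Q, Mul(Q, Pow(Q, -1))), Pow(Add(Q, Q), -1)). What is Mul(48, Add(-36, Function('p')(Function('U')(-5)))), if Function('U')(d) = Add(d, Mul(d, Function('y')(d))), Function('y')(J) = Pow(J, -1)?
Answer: -1710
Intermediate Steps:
Function('U')(d) = Add(1, d) (Function('U')(d) = Add(d, Mul(d, Pow(d, -1))) = Add(d, 1) = Add(1, d))
Function('p')(Q) = Mul(Rational(1, 2), Pow(Q, -1), Add(1, Q)) (Function('p')(Q) = Mul(Add(Q, 1), Pow(Mul(2, Q), -1)) = Mul(Add(1, Q), Mul(Rational(1, 2), Pow(Q, -1))) = Mul(Rational(1, 2), Pow(Q, -1), Add(1, Q)))
Mul(48, Add(-36, Function('p')(Function('U')(-5)))) = Mul(48, Add(-36, Mul(Rational(1, 2), Pow(Add(1, -5), -1), Add(1, Add(1, -5))))) = Mul(48, Add(-36, Mul(Rational(1, 2), Pow(-4, -1), Add(1, -4)))) = Mul(48, Add(-36, Mul(Rational(1, 2), Rational(-1, 4), -3))) = Mul(48, Add(-36, Rational(3, 8))) = Mul(48, Rational(-285, 8)) = -1710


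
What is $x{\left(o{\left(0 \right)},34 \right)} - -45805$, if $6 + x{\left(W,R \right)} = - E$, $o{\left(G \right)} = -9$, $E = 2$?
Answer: $45797$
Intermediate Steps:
$x{\left(W,R \right)} = -8$ ($x{\left(W,R \right)} = -6 - 2 = -8$)
$x{\left(o{\left(0 \right)},34 \right)} - -45805 = -8 - -45805 = -8 + 45805 = 45797$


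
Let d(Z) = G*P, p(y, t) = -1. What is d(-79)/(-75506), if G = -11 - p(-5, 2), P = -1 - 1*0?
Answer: -5/37753 ≈ -0.00013244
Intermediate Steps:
P = -1 (P = -1 + 0 = -1)
G = -10 (G = -11 - 1*(-1) = -11 + 1 = -10)
d(Z) = 10 (d(Z) = -10*(-1) = 10)
d(-79)/(-75506) = 10/(-75506) = 10*(-1/75506) = -5/37753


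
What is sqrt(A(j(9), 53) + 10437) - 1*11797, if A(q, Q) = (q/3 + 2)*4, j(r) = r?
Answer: -11797 + sqrt(10457) ≈ -11695.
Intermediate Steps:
A(q, Q) = 8 + 4*q/3 (A(q, Q) = (q*(1/3) + 2)*4 = (q/3 + 2)*4 = (2 + q/3)*4 = 8 + 4*q/3)
sqrt(A(j(9), 53) + 10437) - 1*11797 = sqrt((8 + (4/3)*9) + 10437) - 1*11797 = sqrt((8 + 12) + 10437) - 11797 = sqrt(20 + 10437) - 11797 = sqrt(10457) - 11797 = -11797 + sqrt(10457)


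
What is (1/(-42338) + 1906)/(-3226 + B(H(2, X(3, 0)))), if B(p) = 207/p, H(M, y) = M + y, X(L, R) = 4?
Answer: -80696227/135121727 ≈ -0.59721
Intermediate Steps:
(1/(-42338) + 1906)/(-3226 + B(H(2, X(3, 0)))) = (1/(-42338) + 1906)/(-3226 + 207/(2 + 4)) = (-1/42338 + 1906)/(-3226 + 207/6) = 80696227/(42338*(-3226 + 207*(⅙))) = 80696227/(42338*(-3226 + 69/2)) = 80696227/(42338*(-6383/2)) = (80696227/42338)*(-2/6383) = -80696227/135121727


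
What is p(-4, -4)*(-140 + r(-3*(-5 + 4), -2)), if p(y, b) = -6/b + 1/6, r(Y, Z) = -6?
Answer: -730/3 ≈ -243.33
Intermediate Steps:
p(y, b) = 1/6 - 6/b (p(y, b) = -6/b + 1*(1/6) = -6/b + 1/6 = 1/6 - 6/b)
p(-4, -4)*(-140 + r(-3*(-5 + 4), -2)) = ((1/6)*(-36 - 4)/(-4))*(-140 - 6) = ((1/6)*(-1/4)*(-40))*(-146) = (5/3)*(-146) = -730/3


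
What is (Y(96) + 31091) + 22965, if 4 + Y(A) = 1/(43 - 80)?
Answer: 1999923/37 ≈ 54052.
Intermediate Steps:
Y(A) = -149/37 (Y(A) = -4 + 1/(43 - 80) = -4 + 1/(-37) = -4 - 1/37 = -149/37)
(Y(96) + 31091) + 22965 = (-149/37 + 31091) + 22965 = 1150218/37 + 22965 = 1999923/37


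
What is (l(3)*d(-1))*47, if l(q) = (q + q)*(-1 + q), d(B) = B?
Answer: -564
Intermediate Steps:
l(q) = 2*q*(-1 + q) (l(q) = (2*q)*(-1 + q) = 2*q*(-1 + q))
(l(3)*d(-1))*47 = ((2*3*(-1 + 3))*(-1))*47 = ((2*3*2)*(-1))*47 = (12*(-1))*47 = -12*47 = -564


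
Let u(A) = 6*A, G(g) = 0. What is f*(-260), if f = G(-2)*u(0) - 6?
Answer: 1560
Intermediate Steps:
f = -6 (f = 0*(6*0) - 6 = 0*0 - 6 = 0 - 6 = -6)
f*(-260) = -6*(-260) = 1560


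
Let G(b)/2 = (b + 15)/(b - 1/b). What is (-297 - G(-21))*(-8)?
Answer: 130932/55 ≈ 2380.6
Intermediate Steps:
G(b) = 2*(15 + b)/(b - 1/b) (G(b) = 2*((b + 15)/(b - 1/b)) = 2*((15 + b)/(b - 1/b)) = 2*(15 + b)/(b - 1/b))
(-297 - G(-21))*(-8) = (-297 - 2*(-21)*(15 - 21)/(-1 + (-21)²))*(-8) = (-297 - 2*(-21)*(-6)/(-1 + 441))*(-8) = (-297 - 2*(-21)*(-6)/440)*(-8) = (-297 - 1*63/110)*(-8) = (-297 - 63/110)*(-8) = -32733/110*(-8) = 130932/55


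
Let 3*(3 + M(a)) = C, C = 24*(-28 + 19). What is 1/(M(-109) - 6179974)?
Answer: -1/6180049 ≈ -1.6181e-7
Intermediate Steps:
C = -216 (C = 24*(-9) = -216)
M(a) = -75 (M(a) = -3 + (1/3)*(-216) = -3 - 72 = -75)
1/(M(-109) - 6179974) = 1/(-75 - 6179974) = 1/(-6180049) = -1/6180049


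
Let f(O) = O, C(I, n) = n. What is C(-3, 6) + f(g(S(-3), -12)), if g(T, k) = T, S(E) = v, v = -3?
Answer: 3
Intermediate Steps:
S(E) = -3
C(-3, 6) + f(g(S(-3), -12)) = 6 - 3 = 3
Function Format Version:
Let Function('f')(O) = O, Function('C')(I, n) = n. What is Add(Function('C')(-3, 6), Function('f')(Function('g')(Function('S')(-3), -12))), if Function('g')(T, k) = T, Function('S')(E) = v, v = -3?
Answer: 3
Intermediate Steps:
Function('S')(E) = -3
Add(Function('C')(-3, 6), Function('f')(Function('g')(Function('S')(-3), -12))) = Add(6, -3) = 3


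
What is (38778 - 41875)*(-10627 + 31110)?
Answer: -63435851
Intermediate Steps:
(38778 - 41875)*(-10627 + 31110) = -3097*20483 = -63435851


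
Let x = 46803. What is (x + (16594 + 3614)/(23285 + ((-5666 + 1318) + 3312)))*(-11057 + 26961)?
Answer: 16561473825120/22249 ≈ 7.4437e+8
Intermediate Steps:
(x + (16594 + 3614)/(23285 + ((-5666 + 1318) + 3312)))*(-11057 + 26961) = (46803 + (16594 + 3614)/(23285 + ((-5666 + 1318) + 3312)))*(-11057 + 26961) = (46803 + 20208/(23285 + (-4348 + 3312)))*15904 = (46803 + 20208/(23285 - 1036))*15904 = (46803 + 20208/22249)*15904 = (1041340155/22249)*15904 = 16561473825120/22249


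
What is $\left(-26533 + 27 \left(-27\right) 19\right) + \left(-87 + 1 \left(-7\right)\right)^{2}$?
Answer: $-31548$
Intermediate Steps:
$\left(-26533 + 27 \left(-27\right) 19\right) + \left(-87 + 1 \left(-7\right)\right)^{2} = \left(-26533 - 13851\right) + \left(-87 - 7\right)^{2} = \left(-26533 - 13851\right) + \left(-94\right)^{2} = -40384 + 8836 = -31548$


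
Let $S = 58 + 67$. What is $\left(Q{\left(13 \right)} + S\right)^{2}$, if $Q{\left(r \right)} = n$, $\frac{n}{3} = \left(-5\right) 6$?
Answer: $1225$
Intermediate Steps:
$S = 125$
$n = -90$ ($n = 3 \left(\left(-5\right) 6\right) = 3 \left(-30\right) = -90$)
$Q{\left(r \right)} = -90$
$\left(Q{\left(13 \right)} + S\right)^{2} = \left(-90 + 125\right)^{2} = 35^{2} = 1225$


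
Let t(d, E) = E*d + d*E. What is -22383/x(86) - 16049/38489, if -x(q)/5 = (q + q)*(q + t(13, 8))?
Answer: -96858481/294895720 ≈ -0.32845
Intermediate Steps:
t(d, E) = 2*E*d (t(d, E) = E*d + E*d = 2*E*d)
x(q) = -10*q*(208 + q) (x(q) = -5*(q + q)*(q + 2*8*13) = -5*2*q*(q + 208) = -5*2*q*(208 + q) = -10*q*(208 + q))
-22383/x(86) - 16049/38489 = -22383*(-1/(860*(208 + 86))) - 16049/38489 = -22383/((-10*86*294)) - 16049*1/38489 = -22383/(-252840) - 1459/3499 = -22383*(-1/252840) - 1459/3499 = 7461/84280 - 1459/3499 = -96858481/294895720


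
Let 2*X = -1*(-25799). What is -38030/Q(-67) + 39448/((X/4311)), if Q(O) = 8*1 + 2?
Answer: 242007059/25799 ≈ 9380.5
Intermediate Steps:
X = 25799/2 (X = (-1*(-25799))/2 = (½)*25799 = 25799/2 ≈ 12900.)
Q(O) = 10 (Q(O) = 8 + 2 = 10)
-38030/Q(-67) + 39448/((X/4311)) = -38030/10 + 39448/(((25799/2)/4311)) = -38030*⅒ + 39448/(((25799/2)*(1/4311))) = -3803 + 39448/(25799/8622) = -3803 + 39448*(8622/25799) = -3803 + 340120656/25799 = 242007059/25799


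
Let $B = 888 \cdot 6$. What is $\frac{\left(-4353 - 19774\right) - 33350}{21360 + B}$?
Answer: $- \frac{19159}{8896} \approx -2.1537$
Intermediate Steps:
$B = 5328$
$\frac{\left(-4353 - 19774\right) - 33350}{21360 + B} = \frac{\left(-4353 - 19774\right) - 33350}{21360 + 5328} = \frac{\left(-4353 - 19774\right) - 33350}{26688} = \left(-24127 - 33350\right) \frac{1}{26688} = \left(-57477\right) \frac{1}{26688} = - \frac{19159}{8896}$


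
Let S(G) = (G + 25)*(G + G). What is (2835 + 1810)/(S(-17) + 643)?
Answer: 4645/371 ≈ 12.520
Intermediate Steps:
S(G) = 2*G*(25 + G) (S(G) = (25 + G)*(2*G) = 2*G*(25 + G))
(2835 + 1810)/(S(-17) + 643) = (2835 + 1810)/(2*(-17)*(25 - 17) + 643) = 4645/(2*(-17)*8 + 643) = 4645/(-272 + 643) = 4645/371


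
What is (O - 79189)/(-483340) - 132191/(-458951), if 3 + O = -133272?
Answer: 40350940801/55457344085 ≈ 0.72760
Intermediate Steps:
O = -133275 (O = -3 - 133272 = -133275)
(O - 79189)/(-483340) - 132191/(-458951) = (-133275 - 79189)/(-483340) - 132191/(-458951) = -212464*(-1/483340) - 132191*(-1/458951) = 53116/120835 + 132191/458951 = 40350940801/55457344085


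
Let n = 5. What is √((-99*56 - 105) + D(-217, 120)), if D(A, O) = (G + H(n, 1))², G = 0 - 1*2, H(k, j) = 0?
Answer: I*√5645 ≈ 75.133*I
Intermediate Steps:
G = -2 (G = 0 - 2 = -2)
D(A, O) = 4 (D(A, O) = (-2 + 0)² = (-2)² = 4)
√((-99*56 - 105) + D(-217, 120)) = √((-99*56 - 105) + 4) = √((-5544 - 105) + 4) = √(-5649 + 4) = √(-5645) = I*√5645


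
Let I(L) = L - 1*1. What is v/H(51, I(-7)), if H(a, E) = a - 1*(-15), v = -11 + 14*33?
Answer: 41/6 ≈ 6.8333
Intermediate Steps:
I(L) = -1 + L (I(L) = L - 1 = -1 + L)
v = 451 (v = -11 + 462 = 451)
H(a, E) = 15 + a (H(a, E) = a + 15 = 15 + a)
v/H(51, I(-7)) = 451/(15 + 51) = 451/66 = 451*(1/66) = 41/6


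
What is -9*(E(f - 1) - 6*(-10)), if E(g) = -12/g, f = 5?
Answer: -513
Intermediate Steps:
-9*(E(f - 1) - 6*(-10)) = -9*(-12/(5 - 1) - 6*(-10)) = -9*(-12/4 + 60) = -9*(-12*1/4 + 60) = -9*(-3 + 60) = -9*57 = -513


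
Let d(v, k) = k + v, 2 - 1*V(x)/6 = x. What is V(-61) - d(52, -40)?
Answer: 366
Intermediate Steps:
V(x) = 12 - 6*x
V(-61) - d(52, -40) = (12 - 6*(-61)) - (-40 + 52) = (12 + 366) - 1*12 = 378 - 12 = 366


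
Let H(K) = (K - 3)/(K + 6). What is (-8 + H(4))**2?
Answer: 6241/100 ≈ 62.410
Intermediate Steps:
H(K) = (-3 + K)/(6 + K)
(-8 + H(4))**2 = (-8 + (-3 + 4)/(6 + 4))**2 = (-8 + 1/10)**2 = (-79/10)**2 = 6241/100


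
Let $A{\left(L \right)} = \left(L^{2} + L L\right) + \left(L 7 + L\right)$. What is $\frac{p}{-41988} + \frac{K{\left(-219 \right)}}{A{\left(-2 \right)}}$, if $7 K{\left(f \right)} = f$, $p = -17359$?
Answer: $\frac{2541869}{587832} \approx 4.3241$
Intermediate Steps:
$K{\left(f \right)} = \frac{f}{7}$
$A{\left(L \right)} = 2 L^{2} + 8 L$ ($A{\left(L \right)} = \left(L^{2} + L^{2}\right) + \left(7 L + L\right) = 2 L^{2} + 8 L$)
$\frac{p}{-41988} + \frac{K{\left(-219 \right)}}{A{\left(-2 \right)}} = - \frac{17359}{-41988} + \frac{\frac{1}{7} \left(-219\right)}{2 \left(-2\right) \left(4 - 2\right)} = \left(-17359\right) \left(- \frac{1}{41988}\right) - \frac{219}{7 \cdot 2 \left(-2\right) 2} = \frac{17359}{41988} - \frac{219}{7 \left(-8\right)} = \frac{17359}{41988} - - \frac{219}{56} = \frac{17359}{41988} + \frac{219}{56} = \frac{2541869}{587832}$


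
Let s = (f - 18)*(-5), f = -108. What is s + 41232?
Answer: 41862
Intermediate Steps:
s = 630 (s = (-108 - 18)*(-5) = -126*(-5) = 630)
s + 41232 = 630 + 41232 = 41862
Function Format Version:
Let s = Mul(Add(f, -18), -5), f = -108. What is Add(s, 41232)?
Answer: 41862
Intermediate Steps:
s = 630 (s = Mul(Add(-108, -18), -5) = Mul(-126, -5) = 630)
Add(s, 41232) = Add(630, 41232) = 41862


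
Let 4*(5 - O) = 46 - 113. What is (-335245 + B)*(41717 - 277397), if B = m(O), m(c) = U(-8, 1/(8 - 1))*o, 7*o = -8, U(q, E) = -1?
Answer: 553071905760/7 ≈ 7.9010e+10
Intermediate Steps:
o = -8/7 (o = (⅐)*(-8) = -8/7 ≈ -1.1429)
O = 87/4 (O = 5 - (46 - 113)/4 = 5 - ¼*(-67) = 5 + 67/4 = 87/4 ≈ 21.750)
m(c) = 8/7 (m(c) = -1*(-8/7) = 8/7)
B = 8/7 ≈ 1.1429
(-335245 + B)*(41717 - 277397) = (-335245 + 8/7)*(41717 - 277397) = -2346707/7*(-235680) = 553071905760/7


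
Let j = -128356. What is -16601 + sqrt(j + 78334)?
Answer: -16601 + 3*I*sqrt(5558) ≈ -16601.0 + 223.66*I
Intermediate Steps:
-16601 + sqrt(j + 78334) = -16601 + sqrt(-128356 + 78334) = -16601 + sqrt(-50022) = -16601 + 3*I*sqrt(5558)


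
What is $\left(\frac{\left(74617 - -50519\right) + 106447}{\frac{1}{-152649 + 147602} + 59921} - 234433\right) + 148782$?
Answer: $- \frac{25901516767785}{302421286} \approx -85647.0$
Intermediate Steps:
$\left(\frac{\left(74617 - -50519\right) + 106447}{\frac{1}{-152649 + 147602} + 59921} - 234433\right) + 148782 = \left(\frac{\left(74617 + 50519\right) + 106447}{\frac{1}{-5047} + 59921} - 234433\right) + 148782 = \left(\frac{125136 + 106447}{- \frac{1}{5047} + 59921} - 234433\right) + 148782 = \left(\frac{231583}{\frac{302421286}{5047}} - 234433\right) + 148782 = \left(231583 \cdot \frac{5047}{302421286} - 234433\right) + 148782 = \left(\frac{1168799401}{302421286} - 234433\right) + 148782 = - \frac{70896360541437}{302421286} + 148782 = - \frac{25901516767785}{302421286}$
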